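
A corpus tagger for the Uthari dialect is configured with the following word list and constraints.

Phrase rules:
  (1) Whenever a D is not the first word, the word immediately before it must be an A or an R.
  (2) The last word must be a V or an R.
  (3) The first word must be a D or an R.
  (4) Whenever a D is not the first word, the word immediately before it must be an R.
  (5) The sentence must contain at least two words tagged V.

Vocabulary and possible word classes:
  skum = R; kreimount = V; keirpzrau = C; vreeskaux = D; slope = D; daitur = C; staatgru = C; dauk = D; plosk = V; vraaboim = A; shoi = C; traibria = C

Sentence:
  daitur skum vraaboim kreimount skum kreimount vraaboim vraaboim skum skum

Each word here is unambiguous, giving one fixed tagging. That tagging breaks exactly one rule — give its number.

Fixed tagging: C R A V R V A A R R.
Applying the rules: R1 ok, R2 ok, R3 fails, R4 ok, R5 ok.
Only rule 3 fails.

3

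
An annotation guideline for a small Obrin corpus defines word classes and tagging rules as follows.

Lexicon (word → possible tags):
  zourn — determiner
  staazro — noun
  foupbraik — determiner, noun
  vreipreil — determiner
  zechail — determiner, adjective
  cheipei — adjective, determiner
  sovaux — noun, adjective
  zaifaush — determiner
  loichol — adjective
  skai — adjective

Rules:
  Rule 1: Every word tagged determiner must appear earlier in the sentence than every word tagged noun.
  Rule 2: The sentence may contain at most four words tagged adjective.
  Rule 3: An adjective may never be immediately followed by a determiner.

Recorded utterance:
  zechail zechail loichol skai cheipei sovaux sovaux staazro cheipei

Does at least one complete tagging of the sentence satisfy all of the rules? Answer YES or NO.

Candidates per position — 1:zechail {determiner,adjective}; 2:zechail {determiner,adjective}; 3:loichol {adjective}; 4:skai {adjective}; 5:cheipei {adjective,determiner}; 6:sovaux {noun,adjective}; 7:sovaux {noun,adjective}; 8:staazro {noun}; 9:cheipei {adjective,determiner}.
One satisfying assignment: determiner determiner adjective adjective adjective noun noun noun adjective.
Check: rule 1 satisfied; rule 2 satisfied; rule 3 satisfied.

YES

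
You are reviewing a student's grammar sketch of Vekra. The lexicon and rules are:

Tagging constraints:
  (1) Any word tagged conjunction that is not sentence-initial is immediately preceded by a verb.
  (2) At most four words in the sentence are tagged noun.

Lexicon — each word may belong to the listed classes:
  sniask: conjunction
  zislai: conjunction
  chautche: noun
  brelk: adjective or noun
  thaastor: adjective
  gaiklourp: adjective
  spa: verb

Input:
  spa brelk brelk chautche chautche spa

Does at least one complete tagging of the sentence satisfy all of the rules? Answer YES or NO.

Candidates per position — 1:spa {verb}; 2:brelk {adjective,noun}; 3:brelk {adjective,noun}; 4:chautche {noun}; 5:chautche {noun}; 6:spa {verb}.
One satisfying assignment: verb noun adjective noun noun verb.
Verifying each rule — rule 1 holds; rule 2 holds.

YES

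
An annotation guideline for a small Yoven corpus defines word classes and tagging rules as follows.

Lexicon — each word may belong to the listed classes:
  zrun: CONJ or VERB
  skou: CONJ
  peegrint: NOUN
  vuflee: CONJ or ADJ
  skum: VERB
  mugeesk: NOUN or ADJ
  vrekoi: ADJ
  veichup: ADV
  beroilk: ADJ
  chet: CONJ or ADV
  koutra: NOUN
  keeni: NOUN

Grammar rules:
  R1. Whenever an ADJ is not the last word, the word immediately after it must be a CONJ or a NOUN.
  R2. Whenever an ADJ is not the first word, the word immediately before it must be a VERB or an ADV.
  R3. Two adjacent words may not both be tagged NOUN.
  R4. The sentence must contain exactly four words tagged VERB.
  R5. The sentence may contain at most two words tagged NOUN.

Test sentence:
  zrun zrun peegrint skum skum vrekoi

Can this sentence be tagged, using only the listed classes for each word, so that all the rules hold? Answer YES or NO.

YES

Candidates per position — 1:zrun {CONJ,VERB}; 2:zrun {CONJ,VERB}; 3:peegrint {NOUN}; 4:skum {VERB}; 5:skum {VERB}; 6:vrekoi {ADJ}.
One satisfying assignment: VERB VERB NOUN VERB VERB ADJ.
Rule-by-rule: rule 1 ✓; rule 2 ✓; rule 3 ✓; rule 4 ✓; rule 5 ✓.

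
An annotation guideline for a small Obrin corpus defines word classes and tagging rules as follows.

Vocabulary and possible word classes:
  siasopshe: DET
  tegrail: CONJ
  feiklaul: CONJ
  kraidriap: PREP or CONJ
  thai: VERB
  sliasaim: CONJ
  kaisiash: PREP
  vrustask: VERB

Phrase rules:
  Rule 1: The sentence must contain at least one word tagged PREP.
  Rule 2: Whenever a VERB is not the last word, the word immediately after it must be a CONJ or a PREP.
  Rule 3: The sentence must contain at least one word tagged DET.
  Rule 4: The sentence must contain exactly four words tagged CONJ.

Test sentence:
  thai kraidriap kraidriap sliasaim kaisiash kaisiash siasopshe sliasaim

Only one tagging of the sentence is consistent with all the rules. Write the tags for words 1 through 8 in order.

VERB CONJ CONJ CONJ PREP PREP DET CONJ

Candidates per position — 1:thai {VERB}; 2:kraidriap {PREP,CONJ}; 3:kraidriap {PREP,CONJ}; 4:sliasaim {CONJ}; 5:kaisiash {PREP}; 6:kaisiash {PREP}; 7:siasopshe {DET}; 8:sliasaim {CONJ}.
Position 2: PREP is ruled out by rule 4; that leaves CONJ.
Position 3: PREP is ruled out by rule 4; that leaves CONJ.
So the tagging must be: VERB CONJ CONJ CONJ PREP PREP DET CONJ.
Verifying each rule — rule 1 ok; rule 2 ok; rule 3 ok; rule 4 ok.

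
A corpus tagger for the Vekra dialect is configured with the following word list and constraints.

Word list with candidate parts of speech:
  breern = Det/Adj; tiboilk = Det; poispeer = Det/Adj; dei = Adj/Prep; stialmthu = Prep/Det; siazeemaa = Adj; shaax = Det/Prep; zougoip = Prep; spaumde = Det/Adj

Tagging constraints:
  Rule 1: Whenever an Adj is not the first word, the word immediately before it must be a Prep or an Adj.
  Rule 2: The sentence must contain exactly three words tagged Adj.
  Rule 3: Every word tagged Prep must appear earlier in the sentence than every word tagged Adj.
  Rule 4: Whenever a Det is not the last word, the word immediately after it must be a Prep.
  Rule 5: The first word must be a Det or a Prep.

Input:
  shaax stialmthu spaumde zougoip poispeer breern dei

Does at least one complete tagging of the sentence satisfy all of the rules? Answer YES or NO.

Candidates per position — 1:shaax {Det,Prep}; 2:stialmthu {Prep,Det}; 3:spaumde {Det,Adj}; 4:zougoip {Prep}; 5:poispeer {Det,Adj}; 6:breern {Det,Adj}; 7:dei {Adj,Prep}.
One satisfying assignment: Prep Prep Det Prep Adj Adj Adj.
Checking: rule 1 holds; rule 2 holds; rule 3 holds; rule 4 holds; rule 5 holds.

YES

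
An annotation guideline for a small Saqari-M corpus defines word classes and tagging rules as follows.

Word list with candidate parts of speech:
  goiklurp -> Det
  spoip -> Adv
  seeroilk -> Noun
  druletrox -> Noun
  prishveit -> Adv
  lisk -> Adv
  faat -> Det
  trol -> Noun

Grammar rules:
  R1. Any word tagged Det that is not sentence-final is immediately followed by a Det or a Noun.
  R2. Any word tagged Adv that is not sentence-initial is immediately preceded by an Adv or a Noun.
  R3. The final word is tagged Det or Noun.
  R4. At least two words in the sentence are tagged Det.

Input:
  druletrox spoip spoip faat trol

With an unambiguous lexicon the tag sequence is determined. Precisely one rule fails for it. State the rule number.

4

Fixed tagging: Noun Adv Adv Det Noun.
Rule check: R1 ✓, R2 ✓, R3 ✓, R4 ✗.
Only rule 4 fails.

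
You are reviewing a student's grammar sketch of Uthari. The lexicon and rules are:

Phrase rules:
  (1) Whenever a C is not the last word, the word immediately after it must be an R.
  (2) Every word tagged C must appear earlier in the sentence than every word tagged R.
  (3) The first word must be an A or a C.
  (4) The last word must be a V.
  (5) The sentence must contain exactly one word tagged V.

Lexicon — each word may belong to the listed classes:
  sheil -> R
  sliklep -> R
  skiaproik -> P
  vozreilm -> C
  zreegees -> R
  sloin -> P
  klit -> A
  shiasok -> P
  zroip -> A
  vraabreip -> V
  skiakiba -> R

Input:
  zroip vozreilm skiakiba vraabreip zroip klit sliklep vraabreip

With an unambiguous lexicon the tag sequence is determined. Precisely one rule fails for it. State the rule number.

5

Fixed tagging: A C R V A A R V.
Checking each rule: R1 ok, R2 ok, R3 ok, R4 ok, R5 fails.
Only rule 5 fails.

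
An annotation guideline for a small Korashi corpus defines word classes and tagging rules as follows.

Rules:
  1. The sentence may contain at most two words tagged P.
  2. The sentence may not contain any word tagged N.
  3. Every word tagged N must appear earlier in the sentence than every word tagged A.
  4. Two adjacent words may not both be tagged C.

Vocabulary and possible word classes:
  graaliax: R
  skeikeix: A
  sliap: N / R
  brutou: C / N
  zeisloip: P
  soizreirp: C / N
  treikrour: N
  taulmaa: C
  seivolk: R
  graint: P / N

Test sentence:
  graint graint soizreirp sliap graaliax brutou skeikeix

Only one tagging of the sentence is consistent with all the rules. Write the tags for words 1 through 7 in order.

P P C R R C A

Candidates per position — 1:graint {P,N}; 2:graint {P,N}; 3:soizreirp {C,N}; 4:sliap {N,R}; 5:graaliax {R}; 6:brutou {C,N}; 7:skeikeix {A}.
Position 1: tagging it N would leave rule 2 unsatisfiable, so it must be P.
Position 2: tagging it N would leave rule 2 unsatisfiable, so it must be P.
Position 3: tagging it N would leave rule 2 unsatisfiable, so it must be C.
Position 4: tagging it N would leave rule 2 unsatisfiable, so it must be R.
Position 6: tagging it N would leave rule 2 unsatisfiable, so it must be C.
The unique satisfying tagging is: P P C R R C A.
Rule-by-rule: rule 1 ok; rule 2 ok; rule 3 ok; rule 4 ok.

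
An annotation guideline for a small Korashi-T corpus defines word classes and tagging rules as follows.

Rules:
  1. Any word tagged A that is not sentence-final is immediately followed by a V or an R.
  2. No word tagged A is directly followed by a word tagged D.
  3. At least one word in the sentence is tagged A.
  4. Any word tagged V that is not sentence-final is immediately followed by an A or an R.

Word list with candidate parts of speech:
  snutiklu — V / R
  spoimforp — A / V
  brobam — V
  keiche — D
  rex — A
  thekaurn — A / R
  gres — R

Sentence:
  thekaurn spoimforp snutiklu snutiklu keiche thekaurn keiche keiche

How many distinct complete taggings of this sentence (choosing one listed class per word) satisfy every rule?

3

Candidates per position — 1:thekaurn {A,R}; 2:spoimforp {A,V}; 3:snutiklu {V,R}; 4:snutiklu {V,R}; 5:keiche {D}; 6:thekaurn {A,R}; 7:keiche {D}; 8:keiche {D}.
There are 32 candidate sequences in total.
The sequences that satisfy every rule: A V R R D R D D; R A V R D R D D; R A R R D R D D.
Count = 3.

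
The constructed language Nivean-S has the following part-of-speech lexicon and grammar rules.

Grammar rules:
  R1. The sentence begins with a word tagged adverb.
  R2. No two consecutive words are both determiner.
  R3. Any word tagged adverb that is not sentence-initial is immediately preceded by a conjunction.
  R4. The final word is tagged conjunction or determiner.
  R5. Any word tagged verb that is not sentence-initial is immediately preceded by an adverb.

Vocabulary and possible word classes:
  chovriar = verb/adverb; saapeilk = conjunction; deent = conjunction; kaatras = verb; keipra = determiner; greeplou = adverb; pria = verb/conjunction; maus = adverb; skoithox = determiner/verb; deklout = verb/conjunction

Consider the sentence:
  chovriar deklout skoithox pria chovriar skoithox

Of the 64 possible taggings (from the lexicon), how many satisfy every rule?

2

Candidates per position — 1:chovriar {verb,adverb}; 2:deklout {verb,conjunction}; 3:skoithox {determiner,verb}; 4:pria {verb,conjunction}; 5:chovriar {verb,adverb}; 6:skoithox {determiner,verb}.
There are 64 candidate sequences in total.
The sequences that satisfy every rule: adverb verb determiner conjunction adverb determiner; adverb conjunction determiner conjunction adverb determiner.
Count = 2.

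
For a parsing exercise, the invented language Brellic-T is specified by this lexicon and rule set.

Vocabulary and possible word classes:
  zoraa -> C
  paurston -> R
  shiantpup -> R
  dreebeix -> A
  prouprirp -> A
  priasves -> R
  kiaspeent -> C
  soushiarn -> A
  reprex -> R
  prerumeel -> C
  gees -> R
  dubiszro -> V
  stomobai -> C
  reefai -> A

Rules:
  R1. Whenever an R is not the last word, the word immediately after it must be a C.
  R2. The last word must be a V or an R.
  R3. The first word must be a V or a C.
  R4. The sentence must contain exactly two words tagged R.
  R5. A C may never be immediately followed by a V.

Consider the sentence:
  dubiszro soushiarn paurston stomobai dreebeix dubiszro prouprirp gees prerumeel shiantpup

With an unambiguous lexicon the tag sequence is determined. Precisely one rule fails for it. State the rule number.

4

Fixed tagging: V A R C A V A R C R.
Checking each rule: R1 holds, R2 holds, R3 holds, R4 violated, R5 holds.
Only rule 4 fails.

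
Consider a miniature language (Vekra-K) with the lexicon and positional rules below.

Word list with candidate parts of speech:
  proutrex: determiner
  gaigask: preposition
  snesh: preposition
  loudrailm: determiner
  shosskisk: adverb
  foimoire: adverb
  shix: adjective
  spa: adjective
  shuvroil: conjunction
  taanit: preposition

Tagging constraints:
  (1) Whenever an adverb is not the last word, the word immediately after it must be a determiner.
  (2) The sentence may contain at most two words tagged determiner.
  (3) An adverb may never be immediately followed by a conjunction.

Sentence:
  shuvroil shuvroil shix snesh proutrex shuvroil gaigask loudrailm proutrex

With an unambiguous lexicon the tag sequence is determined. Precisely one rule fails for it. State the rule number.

2

Fixed tagging: conjunction conjunction adjective preposition determiner conjunction preposition determiner determiner.
Rule check: R1 holds, R2 violated, R3 holds.
Only rule 2 fails.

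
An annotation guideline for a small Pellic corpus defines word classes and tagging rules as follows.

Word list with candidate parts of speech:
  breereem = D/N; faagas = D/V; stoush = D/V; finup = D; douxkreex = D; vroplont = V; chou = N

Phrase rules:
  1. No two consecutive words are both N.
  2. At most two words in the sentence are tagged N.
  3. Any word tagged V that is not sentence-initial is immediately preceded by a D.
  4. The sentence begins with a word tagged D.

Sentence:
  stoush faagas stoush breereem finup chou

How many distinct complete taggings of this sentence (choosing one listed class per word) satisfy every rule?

6

Candidates per position — 1:stoush {D,V}; 2:faagas {D,V}; 3:stoush {D,V}; 4:breereem {D,N}; 5:finup {D}; 6:chou {N}.
There are 16 candidate sequences in total.
Checking each against the rules leaves 6 sequences.
Count = 6.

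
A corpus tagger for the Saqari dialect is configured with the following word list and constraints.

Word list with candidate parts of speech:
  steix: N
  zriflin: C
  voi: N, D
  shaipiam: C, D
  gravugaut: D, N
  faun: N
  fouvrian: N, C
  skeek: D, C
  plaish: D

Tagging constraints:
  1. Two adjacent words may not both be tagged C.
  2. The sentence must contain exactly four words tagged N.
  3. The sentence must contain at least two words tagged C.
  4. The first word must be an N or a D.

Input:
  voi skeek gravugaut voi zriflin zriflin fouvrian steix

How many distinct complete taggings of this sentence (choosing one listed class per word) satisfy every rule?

0

Candidates per position — 1:voi {N,D}; 2:skeek {D,C}; 3:gravugaut {D,N}; 4:voi {N,D}; 5:zriflin {C}; 6:zriflin {C}; 7:fouvrian {N,C}; 8:steix {N}.
There are 32 candidate sequences in total.
Rule 1 cannot be satisfied by any choice of tags from the lexicon.
So there is no consistent tagging.
Count = 0.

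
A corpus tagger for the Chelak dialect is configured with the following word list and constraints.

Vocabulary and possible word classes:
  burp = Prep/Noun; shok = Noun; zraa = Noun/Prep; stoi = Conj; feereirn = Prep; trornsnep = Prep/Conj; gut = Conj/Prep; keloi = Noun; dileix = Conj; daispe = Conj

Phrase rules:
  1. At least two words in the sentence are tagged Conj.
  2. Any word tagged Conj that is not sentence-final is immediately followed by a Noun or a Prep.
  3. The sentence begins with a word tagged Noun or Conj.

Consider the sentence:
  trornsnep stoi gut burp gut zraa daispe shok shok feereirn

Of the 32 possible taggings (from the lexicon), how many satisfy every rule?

Candidates per position — 1:trornsnep {Prep,Conj}; 2:stoi {Conj}; 3:gut {Conj,Prep}; 4:burp {Prep,Noun}; 5:gut {Conj,Prep}; 6:zraa {Noun,Prep}; 7:daispe {Conj}; 8:shok {Noun}; 9:shok {Noun}; 10:feereirn {Prep}.
There are 32 candidate sequences in total.
Every candidate sequence violates at least one rule; no consistent tagging exists.
Count = 0.

0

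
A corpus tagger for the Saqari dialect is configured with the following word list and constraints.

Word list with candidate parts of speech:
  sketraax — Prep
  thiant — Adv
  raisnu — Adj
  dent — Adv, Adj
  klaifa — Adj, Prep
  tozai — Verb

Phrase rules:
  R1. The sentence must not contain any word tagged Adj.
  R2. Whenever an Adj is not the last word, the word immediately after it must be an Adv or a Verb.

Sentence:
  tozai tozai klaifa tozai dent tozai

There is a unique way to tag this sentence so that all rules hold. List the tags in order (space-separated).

Candidates per position — 1:tozai {Verb}; 2:tozai {Verb}; 3:klaifa {Adj,Prep}; 4:tozai {Verb}; 5:dent {Adv,Adj}; 6:tozai {Verb}.
Word 3 cannot be Adj — rule 1 would then fail for every completion. It is Prep.
Word 5 cannot be Adj — rule 1 would then fail for every completion. It is Adv.
So the tagging must be: Verb Verb Prep Verb Adv Verb.
Check: rule 1 ok; rule 2 ok.

Verb Verb Prep Verb Adv Verb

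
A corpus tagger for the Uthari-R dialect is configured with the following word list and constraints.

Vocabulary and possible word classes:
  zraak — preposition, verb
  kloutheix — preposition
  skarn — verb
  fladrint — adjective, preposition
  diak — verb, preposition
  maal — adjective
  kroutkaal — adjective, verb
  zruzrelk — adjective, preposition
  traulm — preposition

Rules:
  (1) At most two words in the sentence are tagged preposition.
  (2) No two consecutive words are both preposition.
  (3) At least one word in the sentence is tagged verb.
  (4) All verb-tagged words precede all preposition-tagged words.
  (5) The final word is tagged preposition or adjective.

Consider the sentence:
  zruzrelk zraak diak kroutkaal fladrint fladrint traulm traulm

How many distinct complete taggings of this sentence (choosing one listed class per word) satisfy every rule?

0

Candidates per position — 1:zruzrelk {adjective,preposition}; 2:zraak {preposition,verb}; 3:diak {verb,preposition}; 4:kroutkaal {adjective,verb}; 5:fladrint {adjective,preposition}; 6:fladrint {adjective,preposition}; 7:traulm {preposition}; 8:traulm {preposition}.
There are 64 candidate sequences in total.
Rule 2 cannot be satisfied by any choice of tags from the lexicon.
So there is no consistent tagging.
Count = 0.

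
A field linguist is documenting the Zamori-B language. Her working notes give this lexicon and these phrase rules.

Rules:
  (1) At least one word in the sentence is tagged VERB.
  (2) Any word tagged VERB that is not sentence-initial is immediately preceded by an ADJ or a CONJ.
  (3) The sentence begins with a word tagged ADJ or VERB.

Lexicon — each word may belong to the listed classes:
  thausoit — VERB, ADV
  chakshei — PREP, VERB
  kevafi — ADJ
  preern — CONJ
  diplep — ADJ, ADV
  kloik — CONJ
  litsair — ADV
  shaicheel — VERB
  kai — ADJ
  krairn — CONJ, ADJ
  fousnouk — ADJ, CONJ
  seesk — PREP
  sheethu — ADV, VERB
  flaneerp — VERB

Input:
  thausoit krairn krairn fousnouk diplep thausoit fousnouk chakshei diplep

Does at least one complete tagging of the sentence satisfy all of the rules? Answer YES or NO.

YES

Candidates per position — 1:thausoit {VERB,ADV}; 2:krairn {CONJ,ADJ}; 3:krairn {CONJ,ADJ}; 4:fousnouk {ADJ,CONJ}; 5:diplep {ADJ,ADV}; 6:thausoit {VERB,ADV}; 7:fousnouk {ADJ,CONJ}; 8:chakshei {PREP,VERB}; 9:diplep {ADJ,ADV}.
One satisfying assignment: VERB CONJ ADJ ADJ ADJ ADV ADJ VERB ADJ.
Verifying each rule — rule 1 satisfied; rule 2 satisfied; rule 3 satisfied.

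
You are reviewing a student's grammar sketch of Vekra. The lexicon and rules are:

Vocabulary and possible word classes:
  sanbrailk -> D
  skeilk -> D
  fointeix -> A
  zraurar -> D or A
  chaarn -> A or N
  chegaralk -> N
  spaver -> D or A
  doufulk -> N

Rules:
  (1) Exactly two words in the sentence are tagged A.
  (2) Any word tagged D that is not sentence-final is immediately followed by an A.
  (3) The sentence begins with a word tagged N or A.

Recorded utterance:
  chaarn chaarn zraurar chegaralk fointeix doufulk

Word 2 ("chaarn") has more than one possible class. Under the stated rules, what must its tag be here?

N

Candidates per position — 1:chaarn {A,N}; 2:chaarn {A,N}; 3:zraurar {D,A}; 4:chegaralk {N}; 5:fointeix {A}; 6:doufulk {N}.
Position 3: D is ruled out by rule 2; that leaves A.
Position 1: A is ruled out by rule 1; that leaves N.
Position 2: A is ruled out by rule 1; that leaves N.
The unique satisfying tagging is: N N A N A N.
Rule-by-rule: rule 1 ✓; rule 2 ✓; rule 3 ✓.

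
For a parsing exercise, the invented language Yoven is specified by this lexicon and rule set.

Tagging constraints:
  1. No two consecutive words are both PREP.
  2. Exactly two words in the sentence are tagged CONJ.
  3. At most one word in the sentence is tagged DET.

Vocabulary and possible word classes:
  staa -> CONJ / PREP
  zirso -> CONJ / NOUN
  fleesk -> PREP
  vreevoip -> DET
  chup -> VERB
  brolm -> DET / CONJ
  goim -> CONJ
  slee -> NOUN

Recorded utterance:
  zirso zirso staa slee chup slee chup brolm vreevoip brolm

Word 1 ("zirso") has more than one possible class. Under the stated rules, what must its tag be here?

NOUN

Candidates per position — 1:zirso {CONJ,NOUN}; 2:zirso {CONJ,NOUN}; 3:staa {CONJ,PREP}; 4:slee {NOUN}; 5:chup {VERB}; 6:slee {NOUN}; 7:chup {VERB}; 8:brolm {DET,CONJ}; 9:vreevoip {DET}; 10:brolm {DET,CONJ}.
Word 8 cannot be DET — rule 3 would then fail for every completion. It is CONJ.
Word 10 cannot be DET — rule 3 would then fail for every completion. It is CONJ.
Word 1 cannot be CONJ — rule 2 would then fail for every completion. It is NOUN.
Word 2 cannot be CONJ — rule 2 would then fail for every completion. It is NOUN.
Word 3 cannot be CONJ — rule 2 would then fail for every completion. It is PREP.
That leaves exactly one tagging: NOUN NOUN PREP NOUN VERB NOUN VERB CONJ DET CONJ.
Rule-by-rule: rule 1 holds; rule 2 holds; rule 3 holds.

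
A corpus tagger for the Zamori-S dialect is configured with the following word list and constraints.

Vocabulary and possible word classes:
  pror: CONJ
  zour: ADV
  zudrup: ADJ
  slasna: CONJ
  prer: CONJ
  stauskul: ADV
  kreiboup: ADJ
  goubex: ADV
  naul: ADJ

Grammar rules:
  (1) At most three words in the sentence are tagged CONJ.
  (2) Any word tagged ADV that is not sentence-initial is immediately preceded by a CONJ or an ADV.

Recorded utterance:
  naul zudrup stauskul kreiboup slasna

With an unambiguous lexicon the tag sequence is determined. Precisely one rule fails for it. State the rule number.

Fixed tagging: ADJ ADJ ADV ADJ CONJ.
Rule check: R1 ✓, R2 ✗.
Only rule 2 fails.

2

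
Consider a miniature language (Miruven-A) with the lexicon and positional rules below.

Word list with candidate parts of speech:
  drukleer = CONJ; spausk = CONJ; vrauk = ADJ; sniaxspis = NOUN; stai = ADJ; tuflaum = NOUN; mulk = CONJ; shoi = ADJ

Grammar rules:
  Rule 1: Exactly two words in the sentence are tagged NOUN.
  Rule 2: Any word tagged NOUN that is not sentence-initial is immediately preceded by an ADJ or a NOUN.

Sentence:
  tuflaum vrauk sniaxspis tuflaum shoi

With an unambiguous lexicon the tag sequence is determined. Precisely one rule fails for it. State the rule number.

Fixed tagging: NOUN ADJ NOUN NOUN ADJ.
Applying the rules: R1 violated, R2 holds.
Only rule 1 fails.

1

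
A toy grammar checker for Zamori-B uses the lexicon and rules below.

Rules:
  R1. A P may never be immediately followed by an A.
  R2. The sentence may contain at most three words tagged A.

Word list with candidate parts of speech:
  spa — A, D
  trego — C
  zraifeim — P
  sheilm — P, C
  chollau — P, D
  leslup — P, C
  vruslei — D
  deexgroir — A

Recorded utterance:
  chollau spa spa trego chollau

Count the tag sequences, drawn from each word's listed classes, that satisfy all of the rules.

12

Candidates per position — 1:chollau {P,D}; 2:spa {A,D}; 3:spa {A,D}; 4:trego {C}; 5:chollau {P,D}.
There are 16 candidate sequences in total.
Checking each against the rules leaves 12 sequences.
Count = 12.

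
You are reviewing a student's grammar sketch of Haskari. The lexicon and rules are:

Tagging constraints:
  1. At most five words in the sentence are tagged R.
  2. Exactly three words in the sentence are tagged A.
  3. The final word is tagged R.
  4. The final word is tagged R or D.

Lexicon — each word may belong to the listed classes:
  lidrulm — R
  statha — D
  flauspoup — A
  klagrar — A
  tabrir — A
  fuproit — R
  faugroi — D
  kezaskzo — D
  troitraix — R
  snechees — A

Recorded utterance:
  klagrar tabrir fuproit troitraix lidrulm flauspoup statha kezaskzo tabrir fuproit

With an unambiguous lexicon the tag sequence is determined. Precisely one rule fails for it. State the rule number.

Fixed tagging: A A R R R A D D A R.
Applying the rules: R1 ok, R2 fails, R3 ok, R4 ok.
Only rule 2 fails.

2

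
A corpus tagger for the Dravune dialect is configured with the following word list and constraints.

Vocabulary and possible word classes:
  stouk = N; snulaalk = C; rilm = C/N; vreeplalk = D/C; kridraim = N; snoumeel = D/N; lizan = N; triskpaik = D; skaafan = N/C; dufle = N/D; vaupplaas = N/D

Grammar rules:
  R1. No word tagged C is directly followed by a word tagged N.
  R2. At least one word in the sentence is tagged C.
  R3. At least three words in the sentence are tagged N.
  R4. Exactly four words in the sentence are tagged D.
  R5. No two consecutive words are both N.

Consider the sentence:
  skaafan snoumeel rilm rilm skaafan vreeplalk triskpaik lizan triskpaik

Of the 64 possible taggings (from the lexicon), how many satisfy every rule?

Candidates per position — 1:skaafan {N,C}; 2:snoumeel {D,N}; 3:rilm {C,N}; 4:rilm {C,N}; 5:skaafan {N,C}; 6:vreeplalk {D,C}; 7:triskpaik {D}; 8:lizan {N}; 9:triskpaik {D}.
There are 64 candidate sequences in total.
The sequences that satisfy every rule: N D N C C D D N D.
Count = 1.

1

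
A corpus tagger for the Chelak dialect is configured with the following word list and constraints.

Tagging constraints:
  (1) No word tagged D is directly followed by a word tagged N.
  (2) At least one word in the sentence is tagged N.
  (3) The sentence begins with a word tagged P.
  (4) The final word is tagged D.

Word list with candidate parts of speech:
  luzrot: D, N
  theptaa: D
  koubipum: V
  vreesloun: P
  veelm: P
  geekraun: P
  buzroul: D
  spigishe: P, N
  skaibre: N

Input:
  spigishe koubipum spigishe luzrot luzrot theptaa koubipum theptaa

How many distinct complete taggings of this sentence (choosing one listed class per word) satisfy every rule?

5

Candidates per position — 1:spigishe {P,N}; 2:koubipum {V}; 3:spigishe {P,N}; 4:luzrot {D,N}; 5:luzrot {D,N}; 6:theptaa {D}; 7:koubipum {V}; 8:theptaa {D}.
There are 16 candidate sequences in total.
The sequences that satisfy every rule: P V P N D D V D; P V P N N D V D; P V N D D D V D; P V N N D D V D; P V N N N D V D.
Count = 5.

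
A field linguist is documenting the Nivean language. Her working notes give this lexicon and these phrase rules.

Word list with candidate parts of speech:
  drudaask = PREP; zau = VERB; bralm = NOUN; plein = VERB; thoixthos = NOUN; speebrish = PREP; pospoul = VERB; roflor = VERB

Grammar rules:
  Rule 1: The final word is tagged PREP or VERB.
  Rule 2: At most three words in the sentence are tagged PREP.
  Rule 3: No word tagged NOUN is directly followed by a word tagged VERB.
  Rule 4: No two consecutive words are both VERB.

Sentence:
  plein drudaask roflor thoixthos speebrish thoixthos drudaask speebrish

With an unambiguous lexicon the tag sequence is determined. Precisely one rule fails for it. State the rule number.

Fixed tagging: VERB PREP VERB NOUN PREP NOUN PREP PREP.
Rule check: R1 ✓, R2 ✗, R3 ✓, R4 ✓.
Only rule 2 fails.

2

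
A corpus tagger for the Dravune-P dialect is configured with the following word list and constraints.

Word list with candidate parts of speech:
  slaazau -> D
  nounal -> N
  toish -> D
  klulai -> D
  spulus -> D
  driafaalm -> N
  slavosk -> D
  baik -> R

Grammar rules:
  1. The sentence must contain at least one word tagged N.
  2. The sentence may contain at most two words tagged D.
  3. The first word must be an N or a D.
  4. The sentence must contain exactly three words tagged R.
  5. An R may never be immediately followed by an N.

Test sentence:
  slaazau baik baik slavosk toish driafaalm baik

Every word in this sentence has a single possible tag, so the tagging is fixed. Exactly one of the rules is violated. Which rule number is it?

Fixed tagging: D R R D D N R.
Rule check: R1 ok, R2 fails, R3 ok, R4 ok, R5 ok.
Only rule 2 fails.

2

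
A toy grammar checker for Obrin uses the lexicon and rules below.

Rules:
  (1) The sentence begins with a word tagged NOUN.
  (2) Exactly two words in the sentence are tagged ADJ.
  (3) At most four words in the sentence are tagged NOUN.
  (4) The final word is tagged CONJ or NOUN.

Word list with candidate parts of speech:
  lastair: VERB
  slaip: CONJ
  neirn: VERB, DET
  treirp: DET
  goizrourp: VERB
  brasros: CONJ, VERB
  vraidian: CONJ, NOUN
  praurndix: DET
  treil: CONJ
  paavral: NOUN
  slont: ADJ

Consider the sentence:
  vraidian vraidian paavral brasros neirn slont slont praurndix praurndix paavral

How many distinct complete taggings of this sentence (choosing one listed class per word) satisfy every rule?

8

Candidates per position — 1:vraidian {CONJ,NOUN}; 2:vraidian {CONJ,NOUN}; 3:paavral {NOUN}; 4:brasros {CONJ,VERB}; 5:neirn {VERB,DET}; 6:slont {ADJ}; 7:slont {ADJ}; 8:praurndix {DET}; 9:praurndix {DET}; 10:paavral {NOUN}.
There are 16 candidate sequences in total.
Checking each against the rules leaves 8 sequences.
Count = 8.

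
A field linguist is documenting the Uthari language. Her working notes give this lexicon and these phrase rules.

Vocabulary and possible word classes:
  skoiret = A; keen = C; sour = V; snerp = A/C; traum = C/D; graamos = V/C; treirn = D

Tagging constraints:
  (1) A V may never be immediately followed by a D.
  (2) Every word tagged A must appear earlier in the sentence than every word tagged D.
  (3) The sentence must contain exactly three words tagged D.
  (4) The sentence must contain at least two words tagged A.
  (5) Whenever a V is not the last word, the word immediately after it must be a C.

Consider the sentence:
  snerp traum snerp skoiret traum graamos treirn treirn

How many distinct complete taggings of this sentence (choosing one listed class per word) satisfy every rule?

3

Candidates per position — 1:snerp {A,C}; 2:traum {C,D}; 3:snerp {A,C}; 4:skoiret {A}; 5:traum {C,D}; 6:graamos {V,C}; 7:treirn {D}; 8:treirn {D}.
There are 32 candidate sequences in total.
The sequences that satisfy every rule: A C A A D C D D; A C C A D C D D; C C A A D C D D.
Count = 3.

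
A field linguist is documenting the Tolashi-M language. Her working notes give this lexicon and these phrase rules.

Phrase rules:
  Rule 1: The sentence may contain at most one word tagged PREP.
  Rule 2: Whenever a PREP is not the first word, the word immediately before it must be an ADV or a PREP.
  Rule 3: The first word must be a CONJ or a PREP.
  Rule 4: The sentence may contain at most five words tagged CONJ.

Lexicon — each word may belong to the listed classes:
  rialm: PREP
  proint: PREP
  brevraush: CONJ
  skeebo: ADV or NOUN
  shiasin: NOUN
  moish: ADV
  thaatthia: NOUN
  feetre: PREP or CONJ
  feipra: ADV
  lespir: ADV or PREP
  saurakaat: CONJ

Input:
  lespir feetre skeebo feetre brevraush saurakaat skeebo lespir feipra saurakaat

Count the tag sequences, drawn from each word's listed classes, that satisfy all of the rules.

4

Candidates per position — 1:lespir {ADV,PREP}; 2:feetre {PREP,CONJ}; 3:skeebo {ADV,NOUN}; 4:feetre {PREP,CONJ}; 5:brevraush {CONJ}; 6:saurakaat {CONJ}; 7:skeebo {ADV,NOUN}; 8:lespir {ADV,PREP}; 9:feipra {ADV}; 10:saurakaat {CONJ}.
There are 64 candidate sequences in total.
The sequences that satisfy every rule: PREP CONJ ADV CONJ CONJ CONJ ADV ADV ADV CONJ; PREP CONJ ADV CONJ CONJ CONJ NOUN ADV ADV CONJ; PREP CONJ NOUN CONJ CONJ CONJ ADV ADV ADV CONJ; PREP CONJ NOUN CONJ CONJ CONJ NOUN ADV ADV CONJ.
Count = 4.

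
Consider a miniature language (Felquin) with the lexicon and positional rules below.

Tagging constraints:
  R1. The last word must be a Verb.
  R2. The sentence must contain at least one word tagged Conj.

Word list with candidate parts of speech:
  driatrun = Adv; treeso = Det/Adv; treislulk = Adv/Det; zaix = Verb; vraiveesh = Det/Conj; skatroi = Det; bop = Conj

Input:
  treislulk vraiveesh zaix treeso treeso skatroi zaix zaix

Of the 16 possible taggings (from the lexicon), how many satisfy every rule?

Candidates per position — 1:treislulk {Adv,Det}; 2:vraiveesh {Det,Conj}; 3:zaix {Verb}; 4:treeso {Det,Adv}; 5:treeso {Det,Adv}; 6:skatroi {Det}; 7:zaix {Verb}; 8:zaix {Verb}.
There are 16 candidate sequences in total.
Checking each against the rules leaves 8 sequences.
Count = 8.

8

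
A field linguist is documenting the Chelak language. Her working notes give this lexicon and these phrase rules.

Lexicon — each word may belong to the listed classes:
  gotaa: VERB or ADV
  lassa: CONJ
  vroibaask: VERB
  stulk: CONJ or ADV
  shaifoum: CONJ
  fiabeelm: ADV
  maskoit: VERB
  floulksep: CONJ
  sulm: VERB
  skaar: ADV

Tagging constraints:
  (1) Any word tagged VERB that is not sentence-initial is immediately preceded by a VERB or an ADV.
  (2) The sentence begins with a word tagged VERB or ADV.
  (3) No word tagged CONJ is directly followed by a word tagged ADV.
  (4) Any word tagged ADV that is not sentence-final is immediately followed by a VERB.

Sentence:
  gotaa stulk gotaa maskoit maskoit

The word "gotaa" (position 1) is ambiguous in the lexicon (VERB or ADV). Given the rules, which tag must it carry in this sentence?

VERB

Candidates per position — 1:gotaa {VERB,ADV}; 2:stulk {CONJ,ADV}; 3:gotaa {VERB,ADV}; 4:maskoit {VERB}; 5:maskoit {VERB}.
If word 1 were ADV, no tagging could satisfy rule 4; so word 1 is VERB.
The remaining ambiguous positions (2, 3) are resolved jointly — only one combination satisfies every rule.
The unique satisfying tagging is: VERB ADV VERB VERB VERB.
Rule-by-rule: rule 1 holds; rule 2 holds; rule 3 holds; rule 4 holds.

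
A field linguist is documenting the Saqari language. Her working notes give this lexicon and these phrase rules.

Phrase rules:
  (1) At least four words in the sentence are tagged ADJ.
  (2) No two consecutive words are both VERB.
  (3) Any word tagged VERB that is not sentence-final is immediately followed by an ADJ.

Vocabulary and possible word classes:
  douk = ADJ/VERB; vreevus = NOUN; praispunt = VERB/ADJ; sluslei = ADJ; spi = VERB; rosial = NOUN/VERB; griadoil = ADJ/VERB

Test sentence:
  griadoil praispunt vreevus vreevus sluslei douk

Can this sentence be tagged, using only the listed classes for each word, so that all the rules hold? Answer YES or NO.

Candidates per position — 1:griadoil {ADJ,VERB}; 2:praispunt {VERB,ADJ}; 3:vreevus {NOUN}; 4:vreevus {NOUN}; 5:sluslei {ADJ}; 6:douk {ADJ,VERB}.
One satisfying assignment: ADJ ADJ NOUN NOUN ADJ ADJ.
Rule-by-rule: rule 1 ok; rule 2 ok; rule 3 ok.

YES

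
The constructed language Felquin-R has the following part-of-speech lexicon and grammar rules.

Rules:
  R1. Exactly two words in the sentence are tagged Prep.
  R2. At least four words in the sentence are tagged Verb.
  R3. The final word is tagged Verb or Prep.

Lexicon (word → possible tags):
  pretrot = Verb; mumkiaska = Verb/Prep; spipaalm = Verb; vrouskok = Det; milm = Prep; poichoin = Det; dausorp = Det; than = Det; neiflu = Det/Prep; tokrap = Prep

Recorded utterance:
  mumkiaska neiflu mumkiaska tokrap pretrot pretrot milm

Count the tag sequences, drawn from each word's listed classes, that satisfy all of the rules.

Candidates per position — 1:mumkiaska {Verb,Prep}; 2:neiflu {Det,Prep}; 3:mumkiaska {Verb,Prep}; 4:tokrap {Prep}; 5:pretrot {Verb}; 6:pretrot {Verb}; 7:milm {Prep}.
There are 8 candidate sequences in total.
The sequences that satisfy every rule: Verb Det Verb Prep Verb Verb Prep.
Count = 1.

1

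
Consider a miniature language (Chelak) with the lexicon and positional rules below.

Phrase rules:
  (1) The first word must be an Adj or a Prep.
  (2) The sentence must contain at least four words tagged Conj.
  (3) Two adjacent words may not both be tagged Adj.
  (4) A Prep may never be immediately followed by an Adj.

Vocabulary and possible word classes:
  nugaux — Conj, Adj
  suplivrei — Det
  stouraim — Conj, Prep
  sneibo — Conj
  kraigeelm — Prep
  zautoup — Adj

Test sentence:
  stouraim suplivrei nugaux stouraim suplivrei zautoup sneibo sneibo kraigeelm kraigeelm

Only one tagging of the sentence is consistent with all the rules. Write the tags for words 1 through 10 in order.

Prep Det Conj Conj Det Adj Conj Conj Prep Prep

Candidates per position — 1:stouraim {Conj,Prep}; 2:suplivrei {Det}; 3:nugaux {Conj,Adj}; 4:stouraim {Conj,Prep}; 5:suplivrei {Det}; 6:zautoup {Adj}; 7:sneibo {Conj}; 8:sneibo {Conj}; 9:kraigeelm {Prep}; 10:kraigeelm {Prep}.
Word 1 cannot be Conj — rule 1 would then fail for every completion. It is Prep.
Word 3 cannot be Adj — rule 2 would then fail for every completion. It is Conj.
Word 4 cannot be Prep — rule 2 would then fail for every completion. It is Conj.
That leaves exactly one tagging: Prep Det Conj Conj Det Adj Conj Conj Prep Prep.
Verifying each rule — rule 1 ✓; rule 2 ✓; rule 3 ✓; rule 4 ✓.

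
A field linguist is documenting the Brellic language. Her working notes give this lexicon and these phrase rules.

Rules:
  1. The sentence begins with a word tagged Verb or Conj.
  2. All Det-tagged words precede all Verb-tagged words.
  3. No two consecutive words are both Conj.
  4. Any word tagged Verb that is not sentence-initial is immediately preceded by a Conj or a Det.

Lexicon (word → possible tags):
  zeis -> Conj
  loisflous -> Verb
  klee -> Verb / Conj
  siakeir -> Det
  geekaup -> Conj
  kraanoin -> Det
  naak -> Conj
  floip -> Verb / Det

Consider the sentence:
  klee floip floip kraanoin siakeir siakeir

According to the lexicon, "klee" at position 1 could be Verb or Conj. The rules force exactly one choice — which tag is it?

Conj

Candidates per position — 1:klee {Verb,Conj}; 2:floip {Verb,Det}; 3:floip {Verb,Det}; 4:kraanoin {Det}; 5:siakeir {Det}; 6:siakeir {Det}.
Position 1: Verb is ruled out by rule 2; that leaves Conj.
Position 2: Verb is ruled out by rule 2; that leaves Det.
Position 3: Verb is ruled out by rule 2; that leaves Det.
So the tagging must be: Conj Det Det Det Det Det.
Checking: rule 1 holds; rule 2 holds; rule 3 holds; rule 4 holds.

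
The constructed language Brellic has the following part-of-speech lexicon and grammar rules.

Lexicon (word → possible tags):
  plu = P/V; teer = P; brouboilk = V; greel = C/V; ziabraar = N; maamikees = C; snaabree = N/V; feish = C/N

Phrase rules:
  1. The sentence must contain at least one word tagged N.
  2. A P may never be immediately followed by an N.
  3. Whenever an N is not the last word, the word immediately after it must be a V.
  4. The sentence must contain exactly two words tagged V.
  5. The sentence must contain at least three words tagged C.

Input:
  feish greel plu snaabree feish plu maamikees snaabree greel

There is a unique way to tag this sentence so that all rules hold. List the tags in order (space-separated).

Candidates per position — 1:feish {C,N}; 2:greel {C,V}; 3:plu {P,V}; 4:snaabree {N,V}; 5:feish {C,N}; 6:plu {P,V}; 7:maamikees {C}; 8:snaabree {N,V}; 9:greel {C,V}.
Position 4: N is ruled out by rule 3; that leaves V.
The remaining ambiguous positions (1, 2, 3, 5, 6, 8, 9) are resolved jointly — only one combination satisfies every rule.
That leaves exactly one tagging: C C P V C P C N V.
Verifying each rule — rule 1 holds; rule 2 holds; rule 3 holds; rule 4 holds; rule 5 holds.

C C P V C P C N V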